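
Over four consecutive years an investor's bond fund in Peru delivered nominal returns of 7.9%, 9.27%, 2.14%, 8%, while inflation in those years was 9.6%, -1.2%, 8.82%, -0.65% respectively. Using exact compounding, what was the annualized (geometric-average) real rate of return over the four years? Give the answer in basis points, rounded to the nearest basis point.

267 basis points

Nominal growth factor = 1.0790 × 1.0927 × 1.0214 × 1.0800 = 1.30059475
Price-level growth factor = 1.0960 × 0.9880 × 1.0882 × 0.9935 = 1.17069588
Real growth factor = 1.30059475 / 1.17069588 = 1.11095868
Annualized real rate = 1.11095868^(1/4) − 1 = 2.6655% → 267 basis points.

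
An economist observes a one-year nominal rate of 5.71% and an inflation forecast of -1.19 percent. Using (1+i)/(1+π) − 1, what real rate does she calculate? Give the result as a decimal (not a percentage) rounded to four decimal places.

1 + r = 1.05710 / 0.98810 = 1.069831
r = 1.069831 − 1 = 6.9831%, i.e. 0.0698.

0.0698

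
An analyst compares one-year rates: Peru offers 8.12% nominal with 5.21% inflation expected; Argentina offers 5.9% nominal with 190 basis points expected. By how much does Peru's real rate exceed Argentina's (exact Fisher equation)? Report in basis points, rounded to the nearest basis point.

Peru: (1 + 0.0812)/(1 + 0.0521) − 1 = 2.7659%
Argentina: (1 + 0.0590)/(1 + 0.0190) − 1 = 3.9254%
Differential = 2.7659% − 3.9254% = -1.1595% → -116 basis points.

-116 basis points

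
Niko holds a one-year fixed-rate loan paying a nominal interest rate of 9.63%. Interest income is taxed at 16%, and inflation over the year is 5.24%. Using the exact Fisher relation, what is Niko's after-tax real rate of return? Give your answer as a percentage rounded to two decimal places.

2.71%

After-tax nominal return = 9.63% × (1 − 0.16) = 8.0892%.
1 + r = 1.080892 / 1.05240 = 1.027073
After-tax real rate = 1.027073 − 1 → 2.71%.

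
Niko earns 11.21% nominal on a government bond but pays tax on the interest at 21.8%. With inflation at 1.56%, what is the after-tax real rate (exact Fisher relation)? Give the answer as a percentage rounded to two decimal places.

After-tax nominal return = 11.21% × (1 − 0.218) = 8.76622%.
1 + r = 1.0876622 / 1.01560 = 1.070955
After-tax real rate = 1.070955 − 1 → 7.10%.

7.10%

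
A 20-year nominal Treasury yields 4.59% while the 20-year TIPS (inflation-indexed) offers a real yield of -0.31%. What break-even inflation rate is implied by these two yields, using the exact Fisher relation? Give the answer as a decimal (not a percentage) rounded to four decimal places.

(1 + π) = (1 + i)/(1 + r) = 1.04590 / 0.99690 = 1.049152
Break-even inflation = 1.049152 − 1 → 0.0492.

0.0492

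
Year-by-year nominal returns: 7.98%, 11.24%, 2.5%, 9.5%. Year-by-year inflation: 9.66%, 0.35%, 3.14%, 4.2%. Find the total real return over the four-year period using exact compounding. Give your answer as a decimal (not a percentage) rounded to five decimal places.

0.13994

Nominal growth factor = 1.0798 × 1.1124 × 1.0250 × 1.0950 = 1.348163
Price-level growth factor = 1.0966 × 1.0035 × 1.0314 × 1.0420 = 1.182662
Real growth factor = 1.348163 / 1.182662 = 1.139940
Total real return = 1.139940 − 1 → 0.13994.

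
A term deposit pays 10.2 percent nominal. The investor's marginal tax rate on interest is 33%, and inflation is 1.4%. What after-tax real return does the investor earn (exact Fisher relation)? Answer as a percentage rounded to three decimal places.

5.359%

After-tax nominal return = 10.2% × (1 − 0.33) = 6.8340%.
1 + r = 1.06834 / 1.01400 = 1.053590
After-tax real rate = 1.053590 − 1 → 5.359%.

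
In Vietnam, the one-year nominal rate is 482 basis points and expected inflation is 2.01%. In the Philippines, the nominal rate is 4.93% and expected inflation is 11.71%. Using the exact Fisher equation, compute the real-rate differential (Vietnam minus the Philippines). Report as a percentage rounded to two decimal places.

Vietnam: (1 + 0.0482)/(1 + 0.0201) − 1 = 2.7546%
The Philippines: (1 + 0.0493)/(1 + 0.1171) − 1 = -6.0693%
Differential = 2.7546% − (-6.0693%) = 8.8239% → 8.82%.

8.82%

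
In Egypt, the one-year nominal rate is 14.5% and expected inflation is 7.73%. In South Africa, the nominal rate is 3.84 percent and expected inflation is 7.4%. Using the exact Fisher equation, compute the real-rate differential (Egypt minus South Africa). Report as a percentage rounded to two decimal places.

Egypt: (1 + 0.1450)/(1 + 0.0773) − 1 = 6.2842%
South Africa: (1 + 0.0384)/(1 + 0.0740) − 1 = -3.3147%
Differential = 6.2842% − (-3.3147%) = 9.5989% → 9.60%.

9.60%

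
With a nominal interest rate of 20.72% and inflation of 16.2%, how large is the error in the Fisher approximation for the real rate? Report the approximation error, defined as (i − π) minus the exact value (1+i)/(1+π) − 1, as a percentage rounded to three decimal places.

0.630%

Approximate: r ≈ 20.720% − 16.200% = 4.5200%
Exact: (1 + 0.2072)/(1 + 0.1620) − 1 = 3.8898%
Error = 4.5200% − 3.8898% = 0.6302% → 0.630%.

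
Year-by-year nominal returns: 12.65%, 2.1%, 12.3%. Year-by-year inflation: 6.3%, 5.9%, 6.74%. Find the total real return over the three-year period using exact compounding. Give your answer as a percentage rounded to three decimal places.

7.493%

Nominal growth factor = 1.1265 × 1.0210 × 1.1230 = 1.291626
Price-level growth factor = 1.0630 × 1.0590 × 1.0674 = 1.201590
Real growth factor = 1.291626 / 1.201590 = 1.074930
Total real return = 1.074930 − 1 → 7.493%.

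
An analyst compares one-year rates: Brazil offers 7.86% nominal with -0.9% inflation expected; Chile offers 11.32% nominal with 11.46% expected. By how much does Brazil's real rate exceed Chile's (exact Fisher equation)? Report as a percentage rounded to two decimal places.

Brazil: (1 + 0.0786)/(1 − 0.0090) − 1 = 8.8396%
Chile: (1 + 0.1132)/(1 + 0.1146) − 1 = -0.1256%
Differential = 8.8396% − (-0.1256%) = 8.9652% → 8.97%.

8.97%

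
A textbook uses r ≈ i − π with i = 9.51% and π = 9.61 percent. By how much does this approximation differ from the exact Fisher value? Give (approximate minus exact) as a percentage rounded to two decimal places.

Approximate: r ≈ 9.510% − 9.610% = -0.1000%
Exact: (1 + 0.0951)/(1 + 0.0961) − 1 = -0.0912%
Error = -0.1000% − (-0.0912%) = -0.0088% → -0.01%.

-0.01%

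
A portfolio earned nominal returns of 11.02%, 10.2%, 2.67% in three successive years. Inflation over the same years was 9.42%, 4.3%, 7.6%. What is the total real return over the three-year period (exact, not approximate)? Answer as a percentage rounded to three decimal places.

Compound the nominal returns: 1.1102 × 1.1020 × 1.0267 = 1.256106.
Compound inflation: 1.0942 × 1.0430 × 1.0760 = 1.227986.
Deflate: 1.256106 / 1.227986 = 1.022900.
Total real return = 1.022900 − 1 → 2.290%.

2.290%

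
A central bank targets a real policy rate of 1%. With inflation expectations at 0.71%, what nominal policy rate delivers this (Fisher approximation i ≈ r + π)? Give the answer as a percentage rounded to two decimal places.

1.71%

i ≈ r + π = 1% + 0.71% = 1.71%.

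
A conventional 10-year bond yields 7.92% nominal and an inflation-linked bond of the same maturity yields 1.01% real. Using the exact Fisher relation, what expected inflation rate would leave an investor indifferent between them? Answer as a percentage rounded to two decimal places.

(1 + π) = (1 + i)/(1 + r) = 1.07920 / 1.01010 = 1.068409
Break-even inflation = 1.068409 − 1 → 6.84%.

6.84%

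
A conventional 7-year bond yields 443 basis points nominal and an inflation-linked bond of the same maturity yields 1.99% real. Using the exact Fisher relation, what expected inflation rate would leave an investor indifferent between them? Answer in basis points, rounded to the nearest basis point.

239 basis points

(1 + π) = (1 + i)/(1 + r) = 1.04430 / 1.01990 = 1.023924
Break-even inflation = 1.023924 − 1 → 239 basis points.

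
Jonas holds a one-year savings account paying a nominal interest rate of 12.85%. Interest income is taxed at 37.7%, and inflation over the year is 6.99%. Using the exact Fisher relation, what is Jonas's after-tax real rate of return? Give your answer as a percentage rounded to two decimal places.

0.95%

After-tax nominal return = 12.85% × (1 − 0.377) = 8.00555%.
1 + r = 1.0800555 / 1.06990 = 1.009492
After-tax real rate = 1.009492 − 1 → 0.95%.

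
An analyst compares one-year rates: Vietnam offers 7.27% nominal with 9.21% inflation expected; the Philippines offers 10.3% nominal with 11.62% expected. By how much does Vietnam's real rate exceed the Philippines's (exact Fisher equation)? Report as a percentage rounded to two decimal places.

Vietnam: (1 + 0.0727)/(1 + 0.0921) − 1 = -1.7764%
The Philippines: (1 + 0.1030)/(1 + 0.1162) − 1 = -1.1826%
Differential = -1.7764% − (-1.1826%) = -0.5938% → -0.59%.

-0.59%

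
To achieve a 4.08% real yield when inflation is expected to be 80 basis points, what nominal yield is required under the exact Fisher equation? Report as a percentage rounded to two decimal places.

4.91%

(1 + i) = (1 + r)(1 + π) = 1.04080 × 1.00800 = 1.0491264
i = 1.0491264 − 1, so the required nominal rate is 4.91%.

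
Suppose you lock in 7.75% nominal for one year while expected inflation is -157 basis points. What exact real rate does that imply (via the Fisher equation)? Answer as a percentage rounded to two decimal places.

By the Fisher equation, 1 + r = (1 + i)/(1 + π).
1 + r = 1.07750 / 0.98430 = 1.094687
r = 1.094687 − 1 = 9.4687%, i.e. 9.47%.

9.47%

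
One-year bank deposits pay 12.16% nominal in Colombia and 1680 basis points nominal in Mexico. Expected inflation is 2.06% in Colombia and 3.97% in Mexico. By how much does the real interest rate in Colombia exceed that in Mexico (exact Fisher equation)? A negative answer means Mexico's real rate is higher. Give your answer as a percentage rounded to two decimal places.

Colombia: (1 + 0.1216)/(1 + 0.0206) − 1 = 9.8961%
Mexico: (1 + 0.1680)/(1 + 0.0397) − 1 = 12.3401%
Differential = 9.8961% − 12.3401% = -2.4440% → -2.44%.

-2.44%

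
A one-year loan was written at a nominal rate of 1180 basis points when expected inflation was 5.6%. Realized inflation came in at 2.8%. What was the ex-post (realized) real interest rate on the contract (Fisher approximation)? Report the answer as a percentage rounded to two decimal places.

9.00%

Ex-post: 11.8% − 2.8% = 9.000%
So the realized real rate is 9.00%.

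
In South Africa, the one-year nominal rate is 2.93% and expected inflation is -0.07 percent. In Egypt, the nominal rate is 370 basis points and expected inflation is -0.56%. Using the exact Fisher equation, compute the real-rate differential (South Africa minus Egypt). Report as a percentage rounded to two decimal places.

-1.28%

South Africa: (1 + 0.0293)/(1 − 0.0007) − 1 = 3.0021%
Egypt: (1 + 0.0370)/(1 − 0.0056) − 1 = 4.2840%
Differential = 3.0021% − 4.2840% = -1.2819% → -1.28%.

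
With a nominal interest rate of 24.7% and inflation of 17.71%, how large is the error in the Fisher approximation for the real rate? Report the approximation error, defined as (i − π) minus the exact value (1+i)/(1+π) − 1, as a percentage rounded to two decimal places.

1.05%

Approximate: r ≈ 24.700% − 17.710% = 6.9900%
Exact: (1 + 0.2470)/(1 + 0.1771) − 1 = 5.9383%
Error = 6.9900% − 5.9383% = 1.0517% → 1.05%.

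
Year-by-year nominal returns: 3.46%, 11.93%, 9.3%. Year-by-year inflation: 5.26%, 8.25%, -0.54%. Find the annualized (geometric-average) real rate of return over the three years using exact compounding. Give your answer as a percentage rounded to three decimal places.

3.753%

Nominal growth factor = 1.0346 × 1.1193 × 1.0930 = 1.26572436
Price-level growth factor = 1.0526 × 1.0825 × 0.9946 = 1.13328653
Real growth factor = 1.26572436 / 1.13328653 = 1.11686174
Annualized real rate = 1.11686174^(1/3) − 1 = 3.7528% → 3.753%.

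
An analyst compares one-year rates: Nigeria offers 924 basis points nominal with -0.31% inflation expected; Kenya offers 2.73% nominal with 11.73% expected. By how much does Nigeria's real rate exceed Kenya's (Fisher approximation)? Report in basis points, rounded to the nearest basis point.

Nigeria: 9.24% − (-0.31%) = 9.550%
Kenya: 2.73% − 11.73% = -9.000%
Differential = 18.550% → 1855 basis points.

1855 basis points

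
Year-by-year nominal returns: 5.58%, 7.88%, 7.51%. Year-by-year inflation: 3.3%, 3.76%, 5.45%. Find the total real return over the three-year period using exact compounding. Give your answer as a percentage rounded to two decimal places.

Compound the nominal returns: 1.0558 × 1.0788 × 1.0751 = 1.224536.
Compound inflation: 1.0330 × 1.0376 × 1.0545 = 1.130256.
Deflate: 1.224536 / 1.130256 = 1.083414.
Total real return = 1.083414 − 1 → 8.34%.

8.34%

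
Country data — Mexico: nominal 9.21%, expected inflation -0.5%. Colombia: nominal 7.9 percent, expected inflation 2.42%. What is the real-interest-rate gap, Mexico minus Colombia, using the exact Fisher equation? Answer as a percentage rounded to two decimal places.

4.41%

Mexico: (1 + 0.0921)/(1 − 0.0050) − 1 = 9.7588%
Colombia: (1 + 0.0790)/(1 + 0.0242) − 1 = 5.3505%
Differential = 9.7588% − 5.3505% = 4.4083% → 4.41%.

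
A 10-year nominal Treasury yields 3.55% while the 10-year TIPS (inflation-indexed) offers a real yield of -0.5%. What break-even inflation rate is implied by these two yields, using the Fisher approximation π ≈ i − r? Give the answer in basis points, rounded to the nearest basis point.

π ≈ i − r = 3.55% − (-0.5%) → 405 basis points.

405 basis points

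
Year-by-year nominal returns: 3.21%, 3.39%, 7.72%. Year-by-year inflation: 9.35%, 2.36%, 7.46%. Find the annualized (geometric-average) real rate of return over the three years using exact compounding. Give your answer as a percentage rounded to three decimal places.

-1.501%

Compound the nominal returns: 1.0321 × 1.0339 × 1.0772 = 1.14946740.
Compound inflation: 1.0935 × 1.0236 × 1.0746 = 1.20280687.
Deflate: 1.14946740 / 1.20280687 = 0.95565417.
Annualized real rate = 0.95565417^(1/3) − 1 = -1.5006% → -1.501%.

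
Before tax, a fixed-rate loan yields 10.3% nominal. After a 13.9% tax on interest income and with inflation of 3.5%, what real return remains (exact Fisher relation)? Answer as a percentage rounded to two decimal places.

5.19%

After-tax nominal return = 10.3% × (1 − 0.139) = 8.8683%.
1 + r = 1.088683 / 1.03500 = 1.051868
After-tax real rate = 1.051868 − 1 → 5.19%.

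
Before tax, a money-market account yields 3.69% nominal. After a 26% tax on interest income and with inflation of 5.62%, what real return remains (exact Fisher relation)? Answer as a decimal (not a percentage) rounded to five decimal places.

-0.02736

After-tax nominal return = 3.69% × (1 − 0.26) = 2.7306%.
1 + r = 1.027306 / 1.05620 = 0.972643
After-tax real rate = 0.972643 − 1 → -0.02736.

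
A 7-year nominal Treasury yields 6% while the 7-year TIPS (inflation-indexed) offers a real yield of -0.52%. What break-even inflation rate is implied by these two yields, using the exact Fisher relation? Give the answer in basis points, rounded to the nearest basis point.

655 basis points

(1 + π) = (1 + i)/(1 + r) = 1.06000 / 0.99480 = 1.065541
Break-even inflation = 1.065541 − 1 → 655 basis points.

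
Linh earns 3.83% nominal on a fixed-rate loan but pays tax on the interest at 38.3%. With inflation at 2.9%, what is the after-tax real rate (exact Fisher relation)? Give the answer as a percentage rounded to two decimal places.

-0.52%

After-tax nominal return = 3.83% × (1 − 0.383) = 2.36311%.
1 + r = 1.0236311 / 1.02900 = 0.994782
After-tax real rate = 0.994782 − 1 → -0.52%.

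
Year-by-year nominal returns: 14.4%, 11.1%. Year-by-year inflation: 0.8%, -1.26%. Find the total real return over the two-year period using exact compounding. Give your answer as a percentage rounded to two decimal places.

Nominal growth factor = 1.1440 × 1.1110 = 1.270984
Price-level growth factor = 1.0080 × 0.9874 = 0.995299
Real growth factor = 1.270984 / 0.995299 = 1.276987
Total real return = 1.276987 − 1 → 27.70%.

27.70%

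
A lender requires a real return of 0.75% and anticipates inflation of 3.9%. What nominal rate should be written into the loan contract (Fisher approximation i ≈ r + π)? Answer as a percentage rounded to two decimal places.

i ≈ r + π = 0.75% + 3.9% = 4.65%.

4.65%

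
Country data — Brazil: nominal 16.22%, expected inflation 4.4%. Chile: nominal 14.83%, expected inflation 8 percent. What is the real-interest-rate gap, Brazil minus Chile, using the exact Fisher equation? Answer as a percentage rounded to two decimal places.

5.00%

Brazil: (1 + 0.1622)/(1 + 0.0440) − 1 = 11.3218%
Chile: (1 + 0.1483)/(1 + 0.0800) − 1 = 6.3241%
Differential = 11.3218% − 6.3241% = 4.9978% → 5.00%.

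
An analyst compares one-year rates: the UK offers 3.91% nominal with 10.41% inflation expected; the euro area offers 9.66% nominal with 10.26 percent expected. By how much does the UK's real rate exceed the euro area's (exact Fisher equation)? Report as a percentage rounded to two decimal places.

The UK: (1 + 0.0391)/(1 + 0.1041) − 1 = -5.8871%
The euro area: (1 + 0.0966)/(1 + 0.1026) − 1 = -0.5442%
Differential = -5.8871% − (-0.5442%) = -5.3430% → -5.34%.

-5.34%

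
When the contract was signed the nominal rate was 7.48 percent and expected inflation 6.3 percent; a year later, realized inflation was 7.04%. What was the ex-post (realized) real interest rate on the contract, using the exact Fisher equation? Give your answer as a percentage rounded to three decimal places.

Ex-post: (1 + 0.0748)/(1 + 0.0704) − 1 = 0.4111%
So the realized real rate is 0.411%.

0.411%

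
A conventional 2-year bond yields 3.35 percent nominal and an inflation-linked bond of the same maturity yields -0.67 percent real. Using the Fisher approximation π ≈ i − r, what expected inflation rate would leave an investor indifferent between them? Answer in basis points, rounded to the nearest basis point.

402 basis points

π ≈ i − r = 3.35% − (-0.67%) → 402 basis points.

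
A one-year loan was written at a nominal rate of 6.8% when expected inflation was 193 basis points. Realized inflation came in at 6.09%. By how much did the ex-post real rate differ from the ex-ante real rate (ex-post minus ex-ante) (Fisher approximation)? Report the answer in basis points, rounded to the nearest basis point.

-416 basis points

Ex-ante: 6.8% − 1.93% = 4.870%
Ex-post: 6.8% − 6.09% = 0.710%
Difference (ex-post − ex-ante) = -4.1600% → -416 basis points.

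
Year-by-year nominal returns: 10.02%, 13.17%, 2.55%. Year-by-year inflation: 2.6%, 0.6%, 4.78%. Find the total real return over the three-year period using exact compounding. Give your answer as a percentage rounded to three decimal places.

18.063%

Nominal growth factor = 1.1002 × 1.1317 × 1.0255 = 1.276846
Price-level growth factor = 1.0260 × 1.0060 × 1.0478 = 1.081493
Real growth factor = 1.276846 / 1.081493 = 1.180633
Total real return = 1.180633 − 1 → 18.063%.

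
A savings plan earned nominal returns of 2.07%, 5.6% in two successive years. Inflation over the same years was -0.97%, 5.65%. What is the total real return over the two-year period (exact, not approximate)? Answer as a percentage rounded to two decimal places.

Compound the nominal returns: 1.0207 × 1.0560 = 1.077859.
Compound inflation: 0.9903 × 1.0565 = 1.046252.
Deflate: 1.077859 / 1.046252 = 1.030210.
Total real return = 1.030210 − 1 → 3.02%.

3.02%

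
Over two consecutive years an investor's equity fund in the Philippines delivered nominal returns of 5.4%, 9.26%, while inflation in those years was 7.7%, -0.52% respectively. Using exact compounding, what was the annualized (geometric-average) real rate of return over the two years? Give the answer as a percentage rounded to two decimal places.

3.68%

Compound the nominal returns: 1.0540 × 1.0926 = 1.15160040.
Compound inflation: 1.0770 × 0.9948 = 1.07139960.
Deflate: 1.15160040 / 1.07139960 = 1.07485610.
Annualized real rate = 1.07485610^(1/2) − 1 = 3.6753% → 3.68%.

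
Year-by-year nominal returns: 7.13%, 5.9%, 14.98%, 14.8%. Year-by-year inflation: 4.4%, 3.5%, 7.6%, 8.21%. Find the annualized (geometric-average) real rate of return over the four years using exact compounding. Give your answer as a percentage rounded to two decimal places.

Nominal growth factor = 1.0713 × 1.0590 × 1.1498 × 1.1480 = 1.49751526
Price-level growth factor = 1.0440 × 1.0350 × 1.0760 × 1.0821 = 1.25811551
Real growth factor = 1.49751526 / 1.25811551 = 1.19028440
Annualized real rate = 1.19028440^(1/4) − 1 = 4.4510% → 4.45%.

4.45%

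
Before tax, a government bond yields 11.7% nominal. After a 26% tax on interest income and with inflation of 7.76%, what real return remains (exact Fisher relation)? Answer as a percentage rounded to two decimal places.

After-tax nominal return = 11.7% × (1 − 0.26) = 8.6580%.
1 + r = 1.08658 / 1.07760 = 1.008333
After-tax real rate = 1.008333 − 1 → 0.83%.

0.83%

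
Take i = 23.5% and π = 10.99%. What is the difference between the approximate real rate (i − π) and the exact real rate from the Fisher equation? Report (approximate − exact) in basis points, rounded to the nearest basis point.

124 basis points

Approximate: r ≈ 23.500% − 10.990% = 12.5100%
Exact: (1 + 0.2350)/(1 + 0.1099) − 1 = 11.2713%
Error = 12.5100% − 11.2713% = 1.2387% → 124 basis points.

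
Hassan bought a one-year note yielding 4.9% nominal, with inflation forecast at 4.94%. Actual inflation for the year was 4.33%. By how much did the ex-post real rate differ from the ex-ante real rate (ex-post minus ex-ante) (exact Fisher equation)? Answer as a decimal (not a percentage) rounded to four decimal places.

0.0058

Ex-ante: (1 + 0.0490)/(1 + 0.0494) − 1 = -0.0381%
Ex-post: (1 + 0.0490)/(1 + 0.0433) − 1 = 0.5463%
Difference (ex-post − ex-ante) = 0.5845% → 0.0058.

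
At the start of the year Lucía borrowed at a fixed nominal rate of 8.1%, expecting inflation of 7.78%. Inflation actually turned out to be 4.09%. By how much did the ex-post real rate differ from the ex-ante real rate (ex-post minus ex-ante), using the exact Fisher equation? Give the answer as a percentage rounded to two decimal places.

Ex-ante: (1 + 0.0810)/(1 + 0.0778) − 1 = 0.2969%
Ex-post: (1 + 0.0810)/(1 + 0.0409) − 1 = 3.8524%
Difference (ex-post − ex-ante) = 3.5555% → 3.56%.

3.56%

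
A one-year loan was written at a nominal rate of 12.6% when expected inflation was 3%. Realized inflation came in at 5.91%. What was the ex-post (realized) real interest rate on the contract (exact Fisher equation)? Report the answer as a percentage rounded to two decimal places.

Ex-post: (1 + 0.1260)/(1 + 0.0591) − 1 = 6.3167%
So the realized real rate is 6.32%.

6.32%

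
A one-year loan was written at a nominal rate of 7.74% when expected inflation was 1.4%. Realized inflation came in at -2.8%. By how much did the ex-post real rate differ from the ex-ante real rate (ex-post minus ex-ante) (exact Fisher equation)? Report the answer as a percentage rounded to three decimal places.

Ex-ante: (1 + 0.0774)/(1 + 0.0140) − 1 = 6.2525%
Ex-post: (1 + 0.0774)/(1 − 0.0280) − 1 = 10.8436%
Difference (ex-post − ex-ante) = 4.5912% → 4.591%.

4.591%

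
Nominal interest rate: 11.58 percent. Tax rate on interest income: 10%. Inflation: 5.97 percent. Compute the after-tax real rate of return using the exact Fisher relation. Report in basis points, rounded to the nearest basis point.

After-tax nominal return = 11.58% × (1 − 0.1) = 10.4220%.
1 + r = 1.10422 / 1.05970 = 1.042012
After-tax real rate = 1.042012 − 1 → 420 basis points.

420 basis points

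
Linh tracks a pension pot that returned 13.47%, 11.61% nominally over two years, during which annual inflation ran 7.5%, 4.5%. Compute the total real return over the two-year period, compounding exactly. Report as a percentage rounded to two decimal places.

Compound the nominal returns: 1.1347 × 1.1161 = 1.266439.
Compound inflation: 1.0750 × 1.0450 = 1.123375.
Deflate: 1.266439 / 1.123375 = 1.127352.
Total real return = 1.127352 − 1 → 12.74%.

12.74%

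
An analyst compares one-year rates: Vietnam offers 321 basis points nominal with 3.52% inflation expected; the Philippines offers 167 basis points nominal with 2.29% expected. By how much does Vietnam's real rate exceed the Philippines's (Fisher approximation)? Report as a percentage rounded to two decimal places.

0.31%

Vietnam: 3.21% − 3.52% = -0.310%
The Philippines: 1.67% − 2.29% = -0.620%
Differential = 0.310% → 0.31%.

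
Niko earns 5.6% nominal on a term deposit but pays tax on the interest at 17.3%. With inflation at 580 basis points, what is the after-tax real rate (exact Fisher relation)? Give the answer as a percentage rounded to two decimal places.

-1.10%

After-tax nominal return = 5.6% × (1 − 0.173) = 4.6312%.
1 + r = 1.046312 / 1.05800 = 0.988953
After-tax real rate = 0.988953 − 1 → -1.10%.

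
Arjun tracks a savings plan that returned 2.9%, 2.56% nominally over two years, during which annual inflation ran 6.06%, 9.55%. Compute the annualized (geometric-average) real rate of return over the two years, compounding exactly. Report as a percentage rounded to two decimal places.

-4.70%

Nominal growth factor = 1.0290 × 1.0256 = 1.05534240
Price-level growth factor = 1.0606 × 1.0955 = 1.16188730
Real growth factor = 1.05534240 / 1.16188730 = 0.90830014
Annualized real rate = 0.90830014^(1/2) − 1 = -4.6952% → -4.70%.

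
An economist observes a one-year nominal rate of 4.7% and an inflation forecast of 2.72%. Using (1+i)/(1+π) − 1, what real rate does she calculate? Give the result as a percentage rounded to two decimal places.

1.93%

By the Fisher relation, 1 + r = (1 + i)/(1 + π).
1 + r = 1.04700 / 1.02720 = 1.019276
r = 1.019276 − 1 = 1.9276%, i.e. 1.93%.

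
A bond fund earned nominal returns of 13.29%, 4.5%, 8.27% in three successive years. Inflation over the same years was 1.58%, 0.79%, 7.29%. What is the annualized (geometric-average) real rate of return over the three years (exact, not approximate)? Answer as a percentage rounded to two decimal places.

5.28%

Nominal growth factor = 1.1329 × 1.0450 × 1.0827 = 1.28178742
Price-level growth factor = 1.0158 × 1.0079 × 1.0729 = 1.09846165
Real growth factor = 1.28178742 / 1.09846165 = 1.16689319
Annualized real rate = 1.16689319^(1/3) − 1 = 5.2795% → 5.28%.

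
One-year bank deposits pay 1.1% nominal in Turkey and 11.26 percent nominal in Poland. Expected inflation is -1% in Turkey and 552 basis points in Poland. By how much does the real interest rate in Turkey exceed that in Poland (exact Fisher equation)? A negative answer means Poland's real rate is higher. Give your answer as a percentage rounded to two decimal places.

-3.32%

Turkey: (1 + 0.0110)/(1 − 0.0100) − 1 = 2.1212%
Poland: (1 + 0.1126)/(1 + 0.0552) − 1 = 5.4397%
Differential = 2.1212% − 5.4397% = -3.3185% → -3.32%.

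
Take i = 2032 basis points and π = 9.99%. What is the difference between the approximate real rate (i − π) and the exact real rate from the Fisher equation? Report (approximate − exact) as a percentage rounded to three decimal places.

0.938%

Approximate: r ≈ 20.320% − 9.990% = 10.3300%
Exact: (1 + 0.2032)/(1 + 0.0999) − 1 = 9.3918%
Error = 10.3300% − 9.3918% = 0.9382% → 0.938%.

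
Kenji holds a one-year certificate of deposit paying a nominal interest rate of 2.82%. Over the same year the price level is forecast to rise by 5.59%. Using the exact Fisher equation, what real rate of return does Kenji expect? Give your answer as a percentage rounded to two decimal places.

By the Fisher equation, 1 + r = (1 + i)/(1 + π).
1 + r = 1.02820 / 1.05590 = 0.973766
r = 0.973766 − 1 = -2.6234%, i.e. -2.62%.

-2.62%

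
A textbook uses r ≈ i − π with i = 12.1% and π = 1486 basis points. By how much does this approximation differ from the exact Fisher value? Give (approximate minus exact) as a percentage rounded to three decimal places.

Approximate: r ≈ 12.100% − 14.860% = -2.7600%
Exact: (1 + 0.1210)/(1 + 0.1486) − 1 = -2.4029%
Error = -2.7600% − (-2.4029%) = -0.3571% → -0.357%.

-0.357%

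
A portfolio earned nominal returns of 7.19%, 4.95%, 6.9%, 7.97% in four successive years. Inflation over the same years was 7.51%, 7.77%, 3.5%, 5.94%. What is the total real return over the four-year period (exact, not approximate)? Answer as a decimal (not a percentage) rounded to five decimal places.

0.02205

Compound the nominal returns: 1.0719 × 1.0495 × 1.0690 × 1.0797 = 1.298427.
Compound inflation: 1.0751 × 1.0777 × 1.0350 × 1.0594 = 1.270419.
Deflate: 1.298427 / 1.270419 = 1.022046.
Total real return = 1.022046 − 1 → 0.02205.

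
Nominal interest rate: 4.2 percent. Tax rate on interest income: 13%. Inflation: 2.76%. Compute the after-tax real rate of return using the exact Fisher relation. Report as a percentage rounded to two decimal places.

0.87%

After-tax nominal return = 4.2% × (1 − 0.13) = 3.6540%.
1 + r = 1.03654 / 1.02760 = 1.008700
After-tax real rate = 1.008700 − 1 → 0.87%.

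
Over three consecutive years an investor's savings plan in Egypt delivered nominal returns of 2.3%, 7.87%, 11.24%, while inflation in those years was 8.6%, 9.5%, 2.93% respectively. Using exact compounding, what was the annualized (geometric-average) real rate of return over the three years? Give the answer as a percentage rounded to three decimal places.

0.096%

Compound the nominal returns: 1.0230 × 1.0787 × 1.1124 = 1.22754464.
Compound inflation: 1.0860 × 1.0950 × 1.0293 = 1.22401268.
Deflate: 1.22754464 / 1.22401268 = 1.00288555.
Annualized real rate = 1.00288555^(1/3) − 1 = 0.0961% → 0.096%.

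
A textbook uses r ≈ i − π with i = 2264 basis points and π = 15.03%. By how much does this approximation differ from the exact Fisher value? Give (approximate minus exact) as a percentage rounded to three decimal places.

0.994%

Approximate: r ≈ 22.640% − 15.030% = 7.6100%
Exact: (1 + 0.2264)/(1 + 0.1503) − 1 = 6.6157%
Error = 7.6100% − 6.6157% = 0.9943% → 0.994%.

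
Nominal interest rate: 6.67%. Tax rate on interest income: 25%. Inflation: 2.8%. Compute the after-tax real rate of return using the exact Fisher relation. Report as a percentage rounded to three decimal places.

2.143%

After-tax nominal return = 6.67% × (1 − 0.25) = 5.0025%.
1 + r = 1.050025 / 1.02800 = 1.0214251
After-tax real rate = 1.0214251 − 1 → 2.143%.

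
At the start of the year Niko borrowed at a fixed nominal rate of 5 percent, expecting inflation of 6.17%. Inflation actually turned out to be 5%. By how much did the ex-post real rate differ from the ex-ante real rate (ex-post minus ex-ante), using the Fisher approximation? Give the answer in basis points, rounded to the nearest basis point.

117 basis points

Ex-ante: 5% − 6.17% = -1.170%
Ex-post: 5% − 5% = 0.000%
Difference (ex-post − ex-ante) = 1.1700% → 117 basis points.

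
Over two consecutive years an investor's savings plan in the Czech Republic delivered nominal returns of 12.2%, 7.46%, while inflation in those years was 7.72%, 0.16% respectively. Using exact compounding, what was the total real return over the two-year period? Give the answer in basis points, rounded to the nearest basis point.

1175 basis points

Nominal growth factor = 1.1220 × 1.0746 = 1.205701
Price-level growth factor = 1.0772 × 1.0016 = 1.078924
Real growth factor = 1.205701 / 1.078924 = 1.117504
Total real return = 1.117504 − 1 → 1175 basis points.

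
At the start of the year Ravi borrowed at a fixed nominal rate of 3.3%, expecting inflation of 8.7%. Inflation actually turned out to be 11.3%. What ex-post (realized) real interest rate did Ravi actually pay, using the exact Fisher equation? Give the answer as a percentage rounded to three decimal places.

-7.188%

Ex-post: (1 + 0.0330)/(1 + 0.1130) − 1 = -7.1878%
So the realized real rate is -7.188%.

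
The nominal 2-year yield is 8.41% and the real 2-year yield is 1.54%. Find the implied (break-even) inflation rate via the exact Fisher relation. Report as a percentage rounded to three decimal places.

6.766%

(1 + π) = (1 + i)/(1 + r) = 1.08410 / 1.01540 = 1.067658
Break-even inflation = 1.067658 − 1 → 6.766%.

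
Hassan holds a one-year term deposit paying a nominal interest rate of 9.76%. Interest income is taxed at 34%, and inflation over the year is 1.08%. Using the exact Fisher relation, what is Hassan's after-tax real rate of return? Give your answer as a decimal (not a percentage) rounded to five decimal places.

After-tax nominal return = 9.76% × (1 − 0.34) = 6.4416%.
1 + r = 1.064416 / 1.01080 = 1.053043
After-tax real rate = 1.053043 − 1 → 0.05304.

0.05304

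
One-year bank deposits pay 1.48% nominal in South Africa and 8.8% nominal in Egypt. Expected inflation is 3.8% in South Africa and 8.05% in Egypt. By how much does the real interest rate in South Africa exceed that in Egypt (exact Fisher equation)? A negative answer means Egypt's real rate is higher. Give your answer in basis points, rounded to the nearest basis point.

South Africa: (1 + 0.0148)/(1 + 0.0380) − 1 = -2.2351%
Egypt: (1 + 0.0880)/(1 + 0.0805) − 1 = 0.6941%
Differential = -2.2351% − 0.6941% = -2.9292% → -293 basis points.

-293 basis points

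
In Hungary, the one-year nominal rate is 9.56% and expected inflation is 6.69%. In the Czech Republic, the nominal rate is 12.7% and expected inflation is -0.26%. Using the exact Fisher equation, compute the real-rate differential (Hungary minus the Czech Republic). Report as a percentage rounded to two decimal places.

-10.30%

Hungary: (1 + 0.0956)/(1 + 0.0669) − 1 = 2.6900%
The Czech Republic: (1 + 0.1270)/(1 − 0.0026) − 1 = 12.9938%
Differential = 2.6900% − 12.9938% = -10.3037% → -10.30%.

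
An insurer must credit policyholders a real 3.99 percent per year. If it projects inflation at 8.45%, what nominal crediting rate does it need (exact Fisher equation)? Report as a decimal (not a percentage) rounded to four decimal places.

(1 + i) = (1 + r)(1 + π) = 1.03990 × 1.08450 = 1.12777155
i = 1.12777155 − 1, so the required nominal rate is 0.1278.

0.1278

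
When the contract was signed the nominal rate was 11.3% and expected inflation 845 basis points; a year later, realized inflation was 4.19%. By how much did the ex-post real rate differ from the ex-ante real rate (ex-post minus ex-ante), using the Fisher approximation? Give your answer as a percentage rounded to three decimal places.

Ex-ante: 11.3% − 8.45% = 2.850%
Ex-post: 11.3% − 4.19% = 7.110%
Difference (ex-post − ex-ante) = 4.2600% → 4.260%.

4.260%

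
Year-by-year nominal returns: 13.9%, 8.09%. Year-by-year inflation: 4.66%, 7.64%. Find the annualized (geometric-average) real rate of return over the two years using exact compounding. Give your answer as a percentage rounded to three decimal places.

Nominal growth factor = 1.1390 × 1.0809 = 1.23114510
Price-level growth factor = 1.0466 × 1.0764 = 1.12656024
Real growth factor = 1.23114510 / 1.12656024 = 1.09283557
Annualized real rate = 1.09283557^(1/2) − 1 = 4.5388% → 4.539%.

4.539%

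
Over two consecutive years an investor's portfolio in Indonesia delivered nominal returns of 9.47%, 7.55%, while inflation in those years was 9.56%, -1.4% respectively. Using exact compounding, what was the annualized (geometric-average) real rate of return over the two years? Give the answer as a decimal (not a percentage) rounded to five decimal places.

0.04397

Compound the nominal returns: 1.0947 × 1.0755 = 1.17734985.
Compound inflation: 1.0956 × 0.9860 = 1.08026160.
Deflate: 1.17734985 / 1.08026160 = 1.08987476.
Annualized real rate = 1.08987476^(1/2) − 1 = 4.3971% → 0.04397.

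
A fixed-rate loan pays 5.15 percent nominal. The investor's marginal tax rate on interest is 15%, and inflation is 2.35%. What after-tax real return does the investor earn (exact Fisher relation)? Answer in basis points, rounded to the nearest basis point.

After-tax nominal return = 5.15% × (1 − 0.15) = 4.3775%.
1 + r = 1.043775 / 1.02350 = 1.019809
After-tax real rate = 1.019809 − 1 → 198 basis points.

198 basis points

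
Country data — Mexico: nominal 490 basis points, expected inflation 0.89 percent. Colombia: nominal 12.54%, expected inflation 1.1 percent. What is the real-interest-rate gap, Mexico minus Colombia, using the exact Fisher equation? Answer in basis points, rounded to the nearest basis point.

-734 basis points

Mexico: (1 + 0.0490)/(1 + 0.0089) − 1 = 3.9746%
Colombia: (1 + 0.1254)/(1 + 0.0110) − 1 = 11.3155%
Differential = 3.9746% − 11.3155% = -7.3409% → -734 basis points.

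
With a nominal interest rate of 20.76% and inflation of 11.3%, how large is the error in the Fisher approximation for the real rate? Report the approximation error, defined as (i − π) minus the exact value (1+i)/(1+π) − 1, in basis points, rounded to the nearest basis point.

96 basis points

Approximate: r ≈ 20.760% − 11.300% = 9.4600%
Exact: (1 + 0.2076)/(1 + 0.1130) − 1 = 8.4996%
Error = 9.4600% − 8.4996% = 0.9604% → 96 basis points.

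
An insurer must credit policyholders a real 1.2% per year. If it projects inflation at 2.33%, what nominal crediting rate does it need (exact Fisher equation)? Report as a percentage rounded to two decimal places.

3.56%

(1 + i) = (1 + r)(1 + π) = 1.01200 × 1.02330 = 1.0355796
i = 1.0355796 − 1, so the required nominal rate is 3.56%.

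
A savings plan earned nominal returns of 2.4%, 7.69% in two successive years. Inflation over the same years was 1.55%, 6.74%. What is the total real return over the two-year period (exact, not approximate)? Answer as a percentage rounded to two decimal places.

Nominal growth factor = 1.0240 × 1.0769 = 1.102746
Price-level growth factor = 1.0155 × 1.0674 = 1.083945
Real growth factor = 1.102746 / 1.083945 = 1.017345
Total real return = 1.017345 − 1 → 1.73%.

1.73%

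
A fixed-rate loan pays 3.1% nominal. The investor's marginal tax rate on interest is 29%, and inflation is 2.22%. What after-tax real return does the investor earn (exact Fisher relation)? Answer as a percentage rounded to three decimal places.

-0.019%

After-tax nominal return = 3.1% × (1 − 0.29) = 2.2010%.
1 + r = 1.02201 / 1.02220 = 0.999814
After-tax real rate = 0.999814 − 1 → -0.019%.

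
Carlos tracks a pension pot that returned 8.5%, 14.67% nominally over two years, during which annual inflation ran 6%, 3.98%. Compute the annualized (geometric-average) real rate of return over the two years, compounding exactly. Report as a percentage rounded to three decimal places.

Compound the nominal returns: 1.0850 × 1.1467 = 1.24416950.
Compound inflation: 1.0600 × 1.0398 = 1.10218800.
Deflate: 1.24416950 / 1.10218800 = 1.12881786.
Annualized real rate = 1.12881786^(1/2) − 1 = 6.2458% → 6.246%.

6.246%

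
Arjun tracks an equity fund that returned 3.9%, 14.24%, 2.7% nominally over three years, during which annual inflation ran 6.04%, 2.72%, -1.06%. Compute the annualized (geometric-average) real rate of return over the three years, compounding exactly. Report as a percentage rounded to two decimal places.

4.19%

Nominal growth factor = 1.0390 × 1.1424 × 1.0270 = 1.21900135
Price-level growth factor = 1.0604 × 1.0272 × 0.9894 = 1.07769691
Real growth factor = 1.21900135 / 1.07769691 = 1.13111705
Annualized real rate = 1.13111705^(1/3) − 1 = 4.1924% → 4.19%.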